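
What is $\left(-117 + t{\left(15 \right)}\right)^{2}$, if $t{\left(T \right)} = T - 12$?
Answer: $12996$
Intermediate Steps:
$t{\left(T \right)} = -12 + T$ ($t{\left(T \right)} = T - 12 = -12 + T$)
$\left(-117 + t{\left(15 \right)}\right)^{2} = \left(-117 + \left(-12 + 15\right)\right)^{2} = \left(-117 + 3\right)^{2} = \left(-114\right)^{2} = 12996$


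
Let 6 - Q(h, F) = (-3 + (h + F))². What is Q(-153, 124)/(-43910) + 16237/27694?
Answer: 370579581/608021770 ≈ 0.60948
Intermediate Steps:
Q(h, F) = 6 - (-3 + F + h)² (Q(h, F) = 6 - (-3 + (h + F))² = 6 - (-3 + (F + h))² = 6 - (-3 + F + h)²)
Q(-153, 124)/(-43910) + 16237/27694 = (6 - (-3 + 124 - 153)²)/(-43910) + 16237/27694 = (6 - 1*(-32)²)*(-1/43910) + 16237*(1/27694) = (6 - 1*1024)*(-1/43910) + 16237/27694 = (6 - 1024)*(-1/43910) + 16237/27694 = -1018*(-1/43910) + 16237/27694 = 509/21955 + 16237/27694 = 370579581/608021770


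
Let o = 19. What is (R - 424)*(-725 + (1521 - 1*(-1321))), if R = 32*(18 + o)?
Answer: 1608920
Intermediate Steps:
R = 1184 (R = 32*(18 + 19) = 32*37 = 1184)
(R - 424)*(-725 + (1521 - 1*(-1321))) = (1184 - 424)*(-725 + (1521 - 1*(-1321))) = 760*(-725 + (1521 + 1321)) = 760*(-725 + 2842) = 760*2117 = 1608920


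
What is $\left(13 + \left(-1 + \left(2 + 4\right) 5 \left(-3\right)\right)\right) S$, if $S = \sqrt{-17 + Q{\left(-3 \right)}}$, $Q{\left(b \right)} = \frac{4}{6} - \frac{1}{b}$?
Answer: $- 312 i \approx - 312.0 i$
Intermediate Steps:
$Q{\left(b \right)} = \frac{2}{3} - \frac{1}{b}$ ($Q{\left(b \right)} = 4 \cdot \frac{1}{6} - \frac{1}{b} = \frac{2}{3} - \frac{1}{b}$)
$S = 4 i$ ($S = \sqrt{-17 + \left(\frac{2}{3} - \frac{1}{-3}\right)} = \sqrt{-17 + \left(\frac{2}{3} - - \frac{1}{3}\right)} = \sqrt{-17 + \left(\frac{2}{3} + \frac{1}{3}\right)} = \sqrt{-17 + 1} = \sqrt{-16} = 4 i \approx 4.0 i$)
$\left(13 + \left(-1 + \left(2 + 4\right) 5 \left(-3\right)\right)\right) S = \left(13 + \left(-1 + \left(2 + 4\right) 5 \left(-3\right)\right)\right) 4 i = \left(13 + \left(-1 + 6 \cdot 5 \left(-3\right)\right)\right) 4 i = \left(13 + \left(-1 + 30 \left(-3\right)\right)\right) 4 i = \left(13 - 91\right) 4 i = - 78 \cdot 4 i = - 312 i$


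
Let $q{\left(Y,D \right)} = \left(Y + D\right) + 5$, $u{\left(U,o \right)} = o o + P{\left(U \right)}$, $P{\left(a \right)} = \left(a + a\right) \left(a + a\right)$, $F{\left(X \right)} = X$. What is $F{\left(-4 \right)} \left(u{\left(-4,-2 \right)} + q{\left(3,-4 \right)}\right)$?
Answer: $-288$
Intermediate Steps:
$P{\left(a \right)} = 4 a^{2}$ ($P{\left(a \right)} = 2 a 2 a = 4 a^{2}$)
$u{\left(U,o \right)} = o^{2} + 4 U^{2}$ ($u{\left(U,o \right)} = o o + 4 U^{2} = o^{2} + 4 U^{2}$)
$q{\left(Y,D \right)} = 5 + D + Y$ ($q{\left(Y,D \right)} = \left(D + Y\right) + 5 = 5 + D + Y$)
$F{\left(-4 \right)} \left(u{\left(-4,-2 \right)} + q{\left(3,-4 \right)}\right) = - 4 \left(\left(\left(-2\right)^{2} + 4 \left(-4\right)^{2}\right) + \left(5 - 4 + 3\right)\right) = - 4 \left(\left(4 + 4 \cdot 16\right) + 4\right) = - 4 \left(\left(4 + 64\right) + 4\right) = - 4 \left(68 + 4\right) = \left(-4\right) 72 = -288$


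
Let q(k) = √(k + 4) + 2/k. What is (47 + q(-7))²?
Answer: 106782/49 + 654*I*√3/7 ≈ 2179.2 + 161.82*I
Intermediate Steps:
q(k) = √(4 + k) + 2/k
(47 + q(-7))² = (47 + (√(4 - 7) + 2/(-7)))² = (47 + (√(-3) + 2*(-⅐)))² = (47 + (I*√3 - 2/7))² = (47 + (-2/7 + I*√3))² = (327/7 + I*√3)²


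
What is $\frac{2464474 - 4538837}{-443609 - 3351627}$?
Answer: $\frac{2074363}{3795236} \approx 0.54657$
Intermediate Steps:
$\frac{2464474 - 4538837}{-443609 - 3351627} = - \frac{2074363}{-3795236} = \left(-2074363\right) \left(- \frac{1}{3795236}\right) = \frac{2074363}{3795236}$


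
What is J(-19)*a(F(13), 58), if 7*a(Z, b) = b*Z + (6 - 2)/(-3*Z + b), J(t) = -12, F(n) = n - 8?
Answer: -21384/43 ≈ -497.30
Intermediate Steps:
F(n) = -8 + n
a(Z, b) = 4/(7*(b - 3*Z)) + Z*b/7 (a(Z, b) = (b*Z + (6 - 2)/(-3*Z + b))/7 = (Z*b + 4/(b - 3*Z))/7 = (4/(b - 3*Z) + Z*b)/7 = 4/(7*(b - 3*Z)) + Z*b/7)
J(-19)*a(F(13), 58) = -12*(-4 - 1*(-8 + 13)*58**2 + 3*58*(-8 + 13)**2)/(7*(-1*58 + 3*(-8 + 13))) = -12*(-4 - 1*5*3364 + 3*58*5**2)/(7*(-58 + 3*5)) = -12*(-4 - 16820 + 3*58*25)/(7*(-58 + 15)) = -12*(-4 - 16820 + 4350)/(7*(-43)) = -12*(-1)*(-12474)/(7*43) = -12*1782/43 = -21384/43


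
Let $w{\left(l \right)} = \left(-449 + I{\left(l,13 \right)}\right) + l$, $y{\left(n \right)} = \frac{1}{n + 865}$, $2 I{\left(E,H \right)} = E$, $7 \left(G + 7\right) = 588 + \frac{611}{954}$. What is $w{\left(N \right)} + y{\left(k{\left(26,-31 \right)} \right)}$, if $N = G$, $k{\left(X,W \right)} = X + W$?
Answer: $- \frac{79771763}{239295} \approx -333.36$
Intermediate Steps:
$G = \frac{514817}{6678}$ ($G = -7 + \frac{588 + \frac{611}{954}}{7} = -7 + \frac{1}{7} \cdot \frac{561563}{954} = -7 + \frac{561563}{6678} = \frac{514817}{6678} \approx 77.092$)
$k{\left(X,W \right)} = W + X$
$I{\left(E,H \right)} = \frac{E}{2}$
$y{\left(n \right)} = \frac{1}{865 + n}$
$N = \frac{514817}{6678} \approx 77.092$
$w{\left(l \right)} = -449 + \frac{3 l}{2}$ ($w{\left(l \right)} = \left(-449 + \frac{l}{2}\right) + l = -449 + \frac{3 l}{2}$)
$w{\left(N \right)} + y{\left(k{\left(26,-31 \right)} \right)} = \left(-449 + \frac{3}{2} \cdot \frac{514817}{6678}\right) + \frac{1}{865 + \left(-31 + 26\right)} = \left(-449 + \frac{514817}{4452}\right) + \frac{1}{865 - 5} = - \frac{1484131}{4452} + \frac{1}{860} = - \frac{79771763}{239295}$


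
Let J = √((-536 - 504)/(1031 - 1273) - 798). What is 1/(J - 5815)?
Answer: -703615/4091617263 - 11*I*√96038/4091617263 ≈ -0.00017196 - 8.3314e-7*I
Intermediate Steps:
J = I*√96038/11 (J = √(-1040/(-242) - 798) = √(-1040*(-1/242) - 798) = √(520/121 - 798) = √(-96038/121) = I*√96038/11 ≈ 28.173*I)
1/(J - 5815) = 1/(I*√96038/11 - 5815) = 1/(-5815 + I*√96038/11)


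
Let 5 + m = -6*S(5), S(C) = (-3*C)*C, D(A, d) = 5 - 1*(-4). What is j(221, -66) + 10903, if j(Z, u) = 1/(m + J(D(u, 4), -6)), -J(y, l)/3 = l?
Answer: 5048090/463 ≈ 10903.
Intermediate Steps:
D(A, d) = 9 (D(A, d) = 5 + 4 = 9)
J(y, l) = -3*l
S(C) = -3*C**2
m = 445 (m = -5 - (-18)*5**2 = -5 - (-18)*25 = -5 - 6*(-75) = -5 + 450 = 445)
j(Z, u) = 1/463 (j(Z, u) = 1/(445 - 3*(-6)) = 1/(445 + 18) = 1/463)
j(221, -66) + 10903 = 1/463 + 10903 = 5048090/463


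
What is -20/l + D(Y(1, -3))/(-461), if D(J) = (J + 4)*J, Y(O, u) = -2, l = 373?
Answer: -7728/171953 ≈ -0.044942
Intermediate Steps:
D(J) = J*(4 + J) (D(J) = (4 + J)*J = J*(4 + J))
-20/l + D(Y(1, -3))/(-461) = -20/373 - 2*(4 - 2)/(-461) = -20*1/373 - 2*2*(-1/461) = -20/373 - 4*(-1/461) = -20/373 + 4/461 = -7728/171953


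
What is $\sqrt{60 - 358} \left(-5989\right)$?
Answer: $- 5989 i \sqrt{298} \approx - 1.0339 \cdot 10^{5} i$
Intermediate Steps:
$\sqrt{60 - 358} \left(-5989\right) = \sqrt{-298} \left(-5989\right) = i \sqrt{298} \left(-5989\right) = - 5989 i \sqrt{298}$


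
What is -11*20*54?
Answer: -11880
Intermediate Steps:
-11*20*54 = -220*54 = -11880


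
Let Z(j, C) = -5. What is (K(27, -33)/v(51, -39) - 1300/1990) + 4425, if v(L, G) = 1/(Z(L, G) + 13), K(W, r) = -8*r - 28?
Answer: 1256157/199 ≈ 6312.3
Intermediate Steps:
K(W, r) = -28 - 8*r
v(L, G) = 1/8 (v(L, G) = 1/(-5 + 13) = 1/8)
(K(27, -33)/v(51, -39) - 1300/1990) + 4425 = ((-28 - 8*(-33))/(1/8) - 1300/1990) + 4425 = ((-28 + 264)*8 - 1300*1/1990) + 4425 = (236*8 - 130/199) + 4425 = (1888 - 130/199) + 4425 = 375582/199 + 4425 = 1256157/199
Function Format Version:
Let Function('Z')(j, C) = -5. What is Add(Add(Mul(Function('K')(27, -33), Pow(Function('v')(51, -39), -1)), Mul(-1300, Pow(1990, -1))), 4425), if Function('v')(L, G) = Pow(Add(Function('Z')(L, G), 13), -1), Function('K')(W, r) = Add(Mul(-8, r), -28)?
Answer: Rational(1256157, 199) ≈ 6312.3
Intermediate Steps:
Function('K')(W, r) = Add(-28, Mul(-8, r))
Function('v')(L, G) = Rational(1, 8) (Function('v')(L, G) = Pow(Add(-5, 13), -1) = Pow(8, -1) = Rational(1, 8))
Add(Add(Mul(Function('K')(27, -33), Pow(Function('v')(51, -39), -1)), Mul(-1300, Pow(1990, -1))), 4425) = Add(Add(Mul(Add(-28, Mul(-8, -33)), Pow(Rational(1, 8), -1)), Mul(-1300, Pow(1990, -1))), 4425) = Add(Add(Mul(Add(-28, 264), 8), Mul(-1300, Rational(1, 1990))), 4425) = Add(Add(Mul(236, 8), Rational(-130, 199)), 4425) = Add(Add(1888, Rational(-130, 199)), 4425) = Add(Rational(375582, 199), 4425) = Rational(1256157, 199)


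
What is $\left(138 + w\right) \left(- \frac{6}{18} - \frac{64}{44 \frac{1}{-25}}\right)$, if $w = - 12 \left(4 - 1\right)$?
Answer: $\frac{40426}{11} \approx 3675.1$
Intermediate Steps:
$w = -36$ ($w = \left(-12\right) 3 = -36$)
$\left(138 + w\right) \left(- \frac{6}{18} - \frac{64}{44 \frac{1}{-25}}\right) = \left(138 - 36\right) \left(- \frac{6}{18} - \frac{64}{44 \frac{1}{-25}}\right) = 102 \left(\left(-6\right) \frac{1}{18} - \frac{64}{44 \left(- \frac{1}{25}\right)}\right) = 102 \left(- \frac{1}{3} - \frac{64}{- \frac{44}{25}}\right) = 102 \left(- \frac{1}{3} - - \frac{400}{11}\right) = 102 \left(- \frac{1}{3} + \frac{400}{11}\right) = 102 \cdot \frac{1189}{33} = \frac{40426}{11}$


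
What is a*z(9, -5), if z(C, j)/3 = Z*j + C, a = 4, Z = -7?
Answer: 528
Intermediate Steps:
z(C, j) = -21*j + 3*C (z(C, j) = 3*(-7*j + C) = 3*(C - 7*j) = -21*j + 3*C)
a*z(9, -5) = 4*(-21*(-5) + 3*9) = 4*(105 + 27) = 4*132 = 528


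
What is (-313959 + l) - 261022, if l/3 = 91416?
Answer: -300733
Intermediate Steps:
l = 274248 (l = 3*91416 = 274248)
(-313959 + l) - 261022 = (-313959 + 274248) - 261022 = -39711 - 261022 = -300733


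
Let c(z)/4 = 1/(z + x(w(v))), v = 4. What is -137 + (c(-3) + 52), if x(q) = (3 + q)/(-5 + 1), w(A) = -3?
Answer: -259/3 ≈ -86.333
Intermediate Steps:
x(q) = -3/4 - q/4 (x(q) = (3 + q)/(-4) = (3 + q)*(-1/4) = -3/4 - q/4)
c(z) = 4/z (c(z) = 4/(z + (-3/4 - 1/4*(-3))) = 4/(z + (-3/4 + 3/4)) = 4/(z + 0) = 4/z)
-137 + (c(-3) + 52) = -137 + (4/(-3) + 52) = -137 + (4*(-1/3) + 52) = -137 + (-4/3 + 52) = -137 + 152/3 = -259/3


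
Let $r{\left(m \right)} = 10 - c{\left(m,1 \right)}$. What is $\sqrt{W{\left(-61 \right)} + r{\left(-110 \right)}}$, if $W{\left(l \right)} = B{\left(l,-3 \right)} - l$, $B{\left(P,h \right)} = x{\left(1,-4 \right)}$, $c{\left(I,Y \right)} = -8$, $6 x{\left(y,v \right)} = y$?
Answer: $\frac{5 \sqrt{114}}{6} \approx 8.8976$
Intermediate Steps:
$x{\left(y,v \right)} = \frac{y}{6}$
$B{\left(P,h \right)} = \frac{1}{6}$ ($B{\left(P,h \right)} = \frac{1}{6} \cdot 1 = \frac{1}{6}$)
$r{\left(m \right)} = 18$ ($r{\left(m \right)} = 10 - -8 = 10 + 8 = 18$)
$W{\left(l \right)} = \frac{1}{6} - l$
$\sqrt{W{\left(-61 \right)} + r{\left(-110 \right)}} = \sqrt{\left(\frac{1}{6} - -61\right) + 18} = \sqrt{\left(\frac{1}{6} + 61\right) + 18} = \sqrt{\frac{367}{6} + 18} = \sqrt{\frac{475}{6}} = \frac{5 \sqrt{114}}{6}$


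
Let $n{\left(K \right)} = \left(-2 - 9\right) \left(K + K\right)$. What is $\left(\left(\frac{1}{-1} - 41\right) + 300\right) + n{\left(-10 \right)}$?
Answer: $478$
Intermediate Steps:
$n{\left(K \right)} = - 22 K$ ($n{\left(K \right)} = - 11 \cdot 2 K = - 22 K$)
$\left(\left(\frac{1}{-1} - 41\right) + 300\right) + n{\left(-10 \right)} = \left(\left(\frac{1}{-1} - 41\right) + 300\right) - -220 = \left(\left(-1 - 41\right) + 300\right) + 220 = \left(-42 + 300\right) + 220 = 258 + 220 = 478$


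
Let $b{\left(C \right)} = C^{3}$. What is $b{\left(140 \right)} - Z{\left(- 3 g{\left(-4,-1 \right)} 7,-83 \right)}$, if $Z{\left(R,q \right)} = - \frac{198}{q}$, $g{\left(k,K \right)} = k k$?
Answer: $\frac{227751802}{83} \approx 2.744 \cdot 10^{6}$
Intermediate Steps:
$g{\left(k,K \right)} = k^{2}$
$b{\left(140 \right)} - Z{\left(- 3 g{\left(-4,-1 \right)} 7,-83 \right)} = 140^{3} - - \frac{198}{-83} = 2744000 - \left(-198\right) \left(- \frac{1}{83}\right) = 2744000 - \frac{198}{83} = \frac{227751802}{83}$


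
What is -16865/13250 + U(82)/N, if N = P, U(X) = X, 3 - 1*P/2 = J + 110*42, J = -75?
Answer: -3857204/3009075 ≈ -1.2819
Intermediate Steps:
P = -9084 (P = 6 - 2*(-75 + 110*42) = 6 - 2*(-75 + 4620) = 6 - 2*4545 = 6 - 9090 = -9084)
N = -9084
-16865/13250 + U(82)/N = -16865/13250 + 82/(-9084) = -16865*1/13250 + 82*(-1/9084) = -3373/2650 - 41/4542 = -3857204/3009075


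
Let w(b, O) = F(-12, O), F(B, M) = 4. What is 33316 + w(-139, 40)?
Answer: 33320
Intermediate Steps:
w(b, O) = 4
33316 + w(-139, 40) = 33316 + 4 = 33320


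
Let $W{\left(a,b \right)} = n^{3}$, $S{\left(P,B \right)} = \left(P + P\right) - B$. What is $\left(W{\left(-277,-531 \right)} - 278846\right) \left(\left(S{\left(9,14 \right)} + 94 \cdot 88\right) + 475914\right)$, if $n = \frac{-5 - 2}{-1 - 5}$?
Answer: $- \frac{14581476993335}{108} \approx -1.3501 \cdot 10^{11}$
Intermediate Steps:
$n = \frac{7}{6}$ ($n = - \frac{7}{-6} = \left(-7\right) \left(- \frac{1}{6}\right) = \frac{7}{6} \approx 1.1667$)
$S{\left(P,B \right)} = - B + 2 P$ ($S{\left(P,B \right)} = 2 P - B = - B + 2 P$)
$W{\left(a,b \right)} = \frac{343}{216}$ ($W{\left(a,b \right)} = \left(\frac{7}{6}\right)^{3} = \frac{343}{216}$)
$\left(W{\left(-277,-531 \right)} - 278846\right) \left(\left(S{\left(9,14 \right)} + 94 \cdot 88\right) + 475914\right) = \left(\frac{343}{216} - 278846\right) \left(\left(\left(\left(-1\right) 14 + 2 \cdot 9\right) + 94 \cdot 88\right) + 475914\right) = - \frac{60230393 \left(\left(\left(-14 + 18\right) + 8272\right) + 475914\right)}{216} = - \frac{60230393 \left(\left(4 + 8272\right) + 475914\right)}{216} = - \frac{60230393 \left(8276 + 475914\right)}{216} = \left(- \frac{60230393}{216}\right) 484190 = - \frac{14581476993335}{108}$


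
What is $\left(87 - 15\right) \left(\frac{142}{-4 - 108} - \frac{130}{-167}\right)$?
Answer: $- \frac{41193}{1169} \approx -35.238$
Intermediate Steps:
$\left(87 - 15\right) \left(\frac{142}{-4 - 108} - \frac{130}{-167}\right) = 72 \left(\frac{142}{-4 - 108} - - \frac{130}{167}\right) = 72 \left(\frac{142}{-112} + \frac{130}{167}\right) = 72 \left(142 \left(- \frac{1}{112}\right) + \frac{130}{167}\right) = 72 \left(- \frac{71}{56} + \frac{130}{167}\right) = 72 \left(- \frac{4577}{9352}\right) = - \frac{41193}{1169}$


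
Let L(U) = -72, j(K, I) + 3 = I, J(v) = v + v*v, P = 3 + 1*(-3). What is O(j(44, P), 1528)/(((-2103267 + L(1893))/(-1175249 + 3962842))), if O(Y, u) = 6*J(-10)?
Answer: -501766740/701113 ≈ -715.67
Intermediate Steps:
P = 0 (P = 3 - 3 = 0)
J(v) = v + v²
j(K, I) = -3 + I
O(Y, u) = 540 (O(Y, u) = 6*(-10*(1 - 10)) = 6*(-10*(-9)) = 6*90 = 540)
O(j(44, P), 1528)/(((-2103267 + L(1893))/(-1175249 + 3962842))) = 540/(((-2103267 - 72)/(-1175249 + 3962842))) = 540/((-2103339/2787593)) = 540/((-2103339*1/2787593)) = 540/(-2103339/2787593) = 540*(-2787593/2103339) = -501766740/701113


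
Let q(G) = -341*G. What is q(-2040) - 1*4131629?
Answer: -3435989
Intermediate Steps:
q(-2040) - 1*4131629 = -341*(-2040) - 1*4131629 = 695640 - 4131629 = -3435989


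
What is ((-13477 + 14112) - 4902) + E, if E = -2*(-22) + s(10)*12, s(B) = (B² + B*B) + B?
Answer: -1703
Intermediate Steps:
s(B) = B + 2*B² (s(B) = (B² + B²) + B = 2*B² + B = B + 2*B²)
E = 2564 (E = -2*(-22) + (10*(1 + 2*10))*12 = 44 + (10*(1 + 20))*12 = 44 + (10*21)*12 = 44 + 210*12 = 44 + 2520 = 2564)
((-13477 + 14112) - 4902) + E = ((-13477 + 14112) - 4902) + 2564 = (635 - 4902) + 2564 = -4267 + 2564 = -1703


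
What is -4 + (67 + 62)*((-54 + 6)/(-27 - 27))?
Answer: 332/3 ≈ 110.67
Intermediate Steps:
-4 + (67 + 62)*((-54 + 6)/(-27 - 27)) = -4 + 129*(-48/(-54)) = -4 + 129*(-48*(-1/54)) = -4 + 129*(8/9) = -4 + 344/3 = 332/3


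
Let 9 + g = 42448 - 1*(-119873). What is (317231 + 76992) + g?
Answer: 556535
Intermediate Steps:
g = 162312 (g = -9 + (42448 - 1*(-119873)) = -9 + (42448 + 119873) = -9 + 162321 = 162312)
(317231 + 76992) + g = (317231 + 76992) + 162312 = 394223 + 162312 = 556535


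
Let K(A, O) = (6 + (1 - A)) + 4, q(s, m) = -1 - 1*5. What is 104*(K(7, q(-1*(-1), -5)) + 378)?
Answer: 39728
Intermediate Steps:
q(s, m) = -6 (q(s, m) = -1 - 5 = -6)
K(A, O) = 11 - A (K(A, O) = (7 - A) + 4 = 11 - A)
104*(K(7, q(-1*(-1), -5)) + 378) = 104*((11 - 1*7) + 378) = 104*((11 - 7) + 378) = 104*(4 + 378) = 104*382 = 39728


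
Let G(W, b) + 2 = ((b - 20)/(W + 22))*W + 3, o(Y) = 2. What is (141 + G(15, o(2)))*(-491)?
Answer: -2447144/37 ≈ -66139.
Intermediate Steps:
G(W, b) = 1 + W*(-20 + b)/(22 + W) (G(W, b) = -2 + (((b - 20)/(W + 22))*W + 3) = -2 + (((-20 + b)/(22 + W))*W + 3) = -2 + (W*(-20 + b)/(22 + W) + 3) = -2 + (3 + W*(-20 + b)/(22 + W)) = 1 + W*(-20 + b)/(22 + W))
(141 + G(15, o(2)))*(-491) = (141 + (22 - 19*15 + 15*2)/(22 + 15))*(-491) = (141 + (22 - 285 + 30)/37)*(-491) = (141 + (1/37)*(-233))*(-491) = (141 - 233/37)*(-491) = (4984/37)*(-491) = -2447144/37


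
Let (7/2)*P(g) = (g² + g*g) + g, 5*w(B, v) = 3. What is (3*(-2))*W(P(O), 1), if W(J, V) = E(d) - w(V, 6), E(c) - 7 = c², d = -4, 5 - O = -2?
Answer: -672/5 ≈ -134.40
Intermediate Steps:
O = 7 (O = 5 - 1*(-2) = 5 + 2 = 7)
w(B, v) = ⅗ (w(B, v) = (⅕)*3 = ⅗)
P(g) = 2*g/7 + 4*g²/7 (P(g) = 2*((g² + g*g) + g)/7 = 2*((g² + g²) + g)/7 = 2*(2*g² + g)/7 = 2*(g + 2*g²)/7 = 2*g/7 + 4*g²/7)
E(c) = 7 + c²
W(J, V) = 112/5 (W(J, V) = (7 + (-4)²) - 1*⅗ = (7 + 16) - ⅗ = 23 - ⅗ = 112/5)
(3*(-2))*W(P(O), 1) = (3*(-2))*(112/5) = -6*112/5 = -672/5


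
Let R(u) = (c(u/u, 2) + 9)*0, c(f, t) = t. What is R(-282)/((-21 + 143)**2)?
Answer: 0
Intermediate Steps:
R(u) = 0 (R(u) = (2 + 9)*0 = 11*0 = 0)
R(-282)/((-21 + 143)**2) = 0/((-21 + 143)**2) = 0/(122**2) = 0/14884 = 0*(1/14884) = 0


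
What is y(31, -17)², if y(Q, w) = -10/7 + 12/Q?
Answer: 51076/47089 ≈ 1.0847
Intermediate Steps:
y(Q, w) = -10/7 + 12/Q (y(Q, w) = -10*⅐ + 12/Q = -10/7 + 12/Q)
y(31, -17)² = (-10/7 + 12/31)² = (-226/217)² = 51076/47089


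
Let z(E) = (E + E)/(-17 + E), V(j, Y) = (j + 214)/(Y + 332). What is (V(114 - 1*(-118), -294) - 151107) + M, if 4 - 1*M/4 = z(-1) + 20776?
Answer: -40045414/171 ≈ -2.3418e+5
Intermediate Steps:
V(j, Y) = (214 + j)/(332 + Y)
z(E) = 2*E/(-17 + E) (z(E) = (2*E)/(-17 + E) = 2*E/(-17 + E))
M = -747796/9 (M = 16 - 4*(2*(-1)/(-17 - 1) + 20776) = 16 - 4*(2*(-1)/(-18) + 20776) = 16 - 4*(2*(-1)*(-1/18) + 20776) = 16 - 4*(⅑ + 20776) = 16 - 4*186985/9 = 16 - 747940/9 = -747796/9 ≈ -83089.)
(V(114 - 1*(-118), -294) - 151107) + M = ((214 + (114 - 1*(-118)))/(332 - 294) - 151107) - 747796/9 = ((214 + (114 + 118))/38 - 151107) - 747796/9 = ((214 + 232)/38 - 151107) - 747796/9 = ((1/38)*446 - 151107) - 747796/9 = (223/19 - 151107) - 747796/9 = -2870810/19 - 747796/9 = -40045414/171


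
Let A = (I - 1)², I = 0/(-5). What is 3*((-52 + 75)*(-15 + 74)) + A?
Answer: 4072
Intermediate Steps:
I = 0 (I = 0*(-⅕) = 0)
A = 1 (A = (0 - 1)² = (-1)² = 1)
3*((-52 + 75)*(-15 + 74)) + A = 3*((-52 + 75)*(-15 + 74)) + 1 = 3*(23*59) + 1 = 3*1357 + 1 = 4071 + 1 = 4072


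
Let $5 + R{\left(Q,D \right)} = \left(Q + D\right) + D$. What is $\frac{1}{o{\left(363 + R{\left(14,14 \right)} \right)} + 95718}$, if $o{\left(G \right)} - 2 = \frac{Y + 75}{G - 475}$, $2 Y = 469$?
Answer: $\frac{150}{14357381} \approx 1.0448 \cdot 10^{-5}$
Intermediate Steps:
$Y = \frac{469}{2}$ ($Y = \frac{1}{2} \cdot 469 = \frac{469}{2} \approx 234.5$)
$R{\left(Q,D \right)} = -5 + Q + 2 D$ ($R{\left(Q,D \right)} = -5 + \left(\left(Q + D\right) + D\right) = -5 + \left(\left(D + Q\right) + D\right) = -5 + \left(Q + 2 D\right) = -5 + Q + 2 D$)
$o{\left(G \right)} = 2 + \frac{619}{2 \left(-475 + G\right)}$ ($o{\left(G \right)} = 2 + \frac{\frac{469}{2} + 75}{G - 475} = 2 + \frac{619}{2 \left(-475 + G\right)}$)
$\frac{1}{o{\left(363 + R{\left(14,14 \right)} \right)} + 95718} = \frac{1}{\frac{-1281 + 4 \left(363 + \left(-5 + 14 + 2 \cdot 14\right)\right)}{2 \left(-475 + \left(363 + \left(-5 + 14 + 2 \cdot 14\right)\right)\right)} + 95718} = \frac{1}{\frac{-1281 + 4 \left(363 + \left(-5 + 14 + 28\right)\right)}{2 \left(-475 + \left(363 + \left(-5 + 14 + 28\right)\right)\right)} + 95718} = \frac{1}{\frac{-1281 + 4 \left(363 + 37\right)}{2 \left(-475 + \left(363 + 37\right)\right)} + 95718} = \frac{1}{\frac{-1281 + 4 \cdot 400}{2 \left(-475 + 400\right)} + 95718} = \frac{1}{\frac{-1281 + 1600}{2 \left(-75\right)} + 95718} = \frac{1}{\frac{1}{2} \left(- \frac{1}{75}\right) 319 + 95718} = \frac{1}{- \frac{319}{150} + 95718} = \frac{1}{\frac{14357381}{150}} = \frac{150}{14357381}$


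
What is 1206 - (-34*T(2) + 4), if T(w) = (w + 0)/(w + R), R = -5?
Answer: 3538/3 ≈ 1179.3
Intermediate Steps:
T(w) = w/(-5 + w) (T(w) = (w + 0)/(w - 5) = w/(-5 + w))
1206 - (-34*T(2) + 4) = 1206 - (-68/(-5 + 2) + 4) = 1206 - (-68/(-3) + 4) = 1206 - (-68*(-1)/3 + 4) = 1206 - (-34*(-2/3) + 4) = 1206 - (68/3 + 4) = 1206 - 1*80/3 = 1206 - 80/3 = 3538/3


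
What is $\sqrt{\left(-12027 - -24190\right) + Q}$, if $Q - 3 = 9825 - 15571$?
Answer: $2 \sqrt{1605} \approx 80.125$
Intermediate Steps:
$Q = -5743$ ($Q = 3 + \left(9825 - 15571\right) = 3 - 5746 = -5743$)
$\sqrt{\left(-12027 - -24190\right) + Q} = \sqrt{\left(-12027 - -24190\right) - 5743} = \sqrt{\left(-12027 + 24190\right) - 5743} = \sqrt{12163 - 5743} = \sqrt{6420} = 2 \sqrt{1605}$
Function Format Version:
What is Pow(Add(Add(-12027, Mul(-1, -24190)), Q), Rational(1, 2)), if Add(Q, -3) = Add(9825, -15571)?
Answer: Mul(2, Pow(1605, Rational(1, 2))) ≈ 80.125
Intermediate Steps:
Q = -5743 (Q = Add(3, Add(9825, -15571)) = Add(3, -5746) = -5743)
Pow(Add(Add(-12027, Mul(-1, -24190)), Q), Rational(1, 2)) = Pow(Add(Add(-12027, Mul(-1, -24190)), -5743), Rational(1, 2)) = Pow(Add(Add(-12027, 24190), -5743), Rational(1, 2)) = Pow(Add(12163, -5743), Rational(1, 2)) = Pow(6420, Rational(1, 2)) = Mul(2, Pow(1605, Rational(1, 2)))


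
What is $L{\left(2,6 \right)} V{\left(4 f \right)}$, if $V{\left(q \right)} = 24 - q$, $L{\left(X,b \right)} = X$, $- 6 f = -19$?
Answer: $\frac{68}{3} \approx 22.667$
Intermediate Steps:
$f = \frac{19}{6}$ ($f = \left(- \frac{1}{6}\right) \left(-19\right) = \frac{19}{6} \approx 3.1667$)
$L{\left(2,6 \right)} V{\left(4 f \right)} = 2 \left(24 - 4 \cdot \frac{19}{6}\right) = 2 \left(24 - \frac{38}{3}\right) = 2 \cdot \frac{34}{3} = \frac{68}{3}$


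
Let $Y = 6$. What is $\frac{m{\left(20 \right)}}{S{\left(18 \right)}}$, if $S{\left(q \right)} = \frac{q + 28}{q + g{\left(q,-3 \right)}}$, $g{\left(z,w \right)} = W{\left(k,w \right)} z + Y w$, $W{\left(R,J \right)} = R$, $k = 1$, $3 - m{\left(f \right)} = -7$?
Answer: $\frac{90}{23} \approx 3.913$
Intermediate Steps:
$m{\left(f \right)} = 10$ ($m{\left(f \right)} = 3 - -7 = 3 + 7 = 10$)
$g{\left(z,w \right)} = z + 6 w$ ($g{\left(z,w \right)} = 1 z + 6 w = z + 6 w$)
$S{\left(q \right)} = \frac{28 + q}{-18 + 2 q}$ ($S{\left(q \right)} = \frac{q + 28}{q + \left(q + 6 \left(-3\right)\right)} = \frac{28 + q}{q + \left(q - 18\right)} = \frac{28 + q}{q + \left(-18 + q\right)} = \frac{28 + q}{-18 + 2 q}$)
$\frac{m{\left(20 \right)}}{S{\left(18 \right)}} = \frac{10}{\frac{1}{2} \frac{1}{-9 + 18} \left(28 + 18\right)} = \frac{10}{\frac{1}{2} \cdot \frac{1}{9} \cdot 46} = \frac{10}{\frac{23}{9}} = 10 \cdot \frac{9}{23} = \frac{90}{23}$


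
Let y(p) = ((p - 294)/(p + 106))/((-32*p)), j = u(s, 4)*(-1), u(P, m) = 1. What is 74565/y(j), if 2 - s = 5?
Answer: -50107680/59 ≈ -8.4928e+5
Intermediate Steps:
s = -3 (s = 2 - 1*5 = 2 - 5 = -3)
j = -1 (j = 1*(-1) = -1)
y(p) = -(-294 + p)/(32*p*(106 + p)) (y(p) = ((-294 + p)/(106 + p))*(-1/(32*p)) = -(-294 + p)/(32*p*(106 + p)))
74565/y(j) = 74565/(((1/32)*(294 - 1*(-1))/(-1*(106 - 1)))) = 74565/(((1/32)*(-1)*(294 + 1)/105)) = 74565/(((1/32)*(-1)*(1/105)*295)) = 74565/(-59/672) = 74565*(-672/59) = -50107680/59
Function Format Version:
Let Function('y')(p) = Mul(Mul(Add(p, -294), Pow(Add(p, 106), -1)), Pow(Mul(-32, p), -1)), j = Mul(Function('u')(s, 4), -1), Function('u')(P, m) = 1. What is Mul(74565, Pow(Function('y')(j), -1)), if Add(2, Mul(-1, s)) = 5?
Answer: Rational(-50107680, 59) ≈ -8.4928e+5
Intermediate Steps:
s = -3 (s = Add(2, Mul(-1, 5)) = Add(2, -5) = -3)
j = -1 (j = Mul(1, -1) = -1)
Function('y')(p) = Mul(Rational(-1, 32), Pow(p, -1), Pow(Add(106, p), -1), Add(-294, p)) (Function('y')(p) = Mul(Mul(Add(-294, p), Pow(Add(106, p), -1)), Mul(Rational(-1, 32), Pow(p, -1))) = Mul(Mul(Pow(Add(106, p), -1), Add(-294, p)), Mul(Rational(-1, 32), Pow(p, -1))) = Mul(Rational(-1, 32), Pow(p, -1), Pow(Add(106, p), -1), Add(-294, p)))
Mul(74565, Pow(Function('y')(j), -1)) = Mul(74565, Pow(Mul(Rational(1, 32), Pow(-1, -1), Pow(Add(106, -1), -1), Add(294, Mul(-1, -1))), -1)) = Mul(74565, Pow(Mul(Rational(1, 32), -1, Pow(105, -1), Add(294, 1)), -1)) = Mul(74565, Pow(Mul(Rational(1, 32), -1, Rational(1, 105), 295), -1)) = Mul(74565, Pow(Rational(-59, 672), -1)) = Mul(74565, Rational(-672, 59)) = Rational(-50107680, 59)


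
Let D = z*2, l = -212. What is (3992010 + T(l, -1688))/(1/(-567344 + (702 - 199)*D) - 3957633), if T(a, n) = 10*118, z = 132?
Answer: -1735248700880/1719797335417 ≈ -1.0090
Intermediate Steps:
D = 264 (D = 132*2 = 264)
T(a, n) = 1180
(3992010 + T(l, -1688))/(1/(-567344 + (702 - 199)*D) - 3957633) = (3992010 + 1180)/(1/(-567344 + (702 - 199)*264) - 3957633) = 3993190/(1/(-567344 + 503*264) - 3957633) = 3993190/(1/(-567344 + 132792) - 3957633) = 3993190/(1/(-434552) - 3957633) = 3993190/(-1/434552 - 3957633) = 3993190/(-1719797335417/434552) = 3993190*(-434552/1719797335417) = -1735248700880/1719797335417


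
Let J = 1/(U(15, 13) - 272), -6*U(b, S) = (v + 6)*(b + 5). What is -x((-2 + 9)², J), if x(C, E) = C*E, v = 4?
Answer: 147/916 ≈ 0.16048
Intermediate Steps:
U(b, S) = -25/3 - 5*b/3 (U(b, S) = -(4 + 6)*(b + 5)/6 = -5*(5 + b)/3 = -(50 + 10*b)/6 = -25/3 - 5*b/3)
J = -3/916 (J = 1/((-25/3 - 5/3*15) - 272) = 1/((-25/3 - 25) - 272) = 1/(-100/3 - 272) = 1/(-916/3) = -3/916 ≈ -0.0032751)
-x((-2 + 9)², J) = -(-2 + 9)²*(-3)/916 = -7²*(-3)/916 = -49*(-3)/916 = -1*(-147/916) = 147/916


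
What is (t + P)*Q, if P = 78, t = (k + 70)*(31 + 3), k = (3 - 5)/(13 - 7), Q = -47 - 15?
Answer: -455080/3 ≈ -1.5169e+5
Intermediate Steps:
Q = -62
k = -⅓ (k = -2/6 = -2*⅙ = -⅓ ≈ -0.33333)
t = 7106/3 (t = (-⅓ + 70)*(31 + 3) = (209/3)*34 = 7106/3 ≈ 2368.7)
(t + P)*Q = (7106/3 + 78)*(-62) = (7340/3)*(-62) = -455080/3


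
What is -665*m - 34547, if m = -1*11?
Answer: -27232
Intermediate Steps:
m = -11
-665*m - 34547 = -665*(-11) - 34547 = 7315 - 34547 = -27232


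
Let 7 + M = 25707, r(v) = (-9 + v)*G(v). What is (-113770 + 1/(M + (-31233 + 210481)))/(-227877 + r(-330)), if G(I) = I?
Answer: 23316933959/23775402636 ≈ 0.98072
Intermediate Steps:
r(v) = v*(-9 + v) (r(v) = (-9 + v)*v = v*(-9 + v))
M = 25700 (M = -7 + 25707 = 25700)
(-113770 + 1/(M + (-31233 + 210481)))/(-227877 + r(-330)) = (-113770 + 1/(25700 + (-31233 + 210481)))/(-227877 - 330*(-9 - 330)) = (-113770 + 1/(25700 + 179248))/(-227877 - 330*(-339)) = (-113770 + 1/204948)/(-227877 + 111870) = (-113770 + 1/204948)/(-116007) = -23316933959/204948*(-1/116007) = 23316933959/23775402636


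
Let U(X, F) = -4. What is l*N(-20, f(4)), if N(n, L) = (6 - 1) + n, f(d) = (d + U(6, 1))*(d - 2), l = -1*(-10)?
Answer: -150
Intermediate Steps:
l = 10
f(d) = (-4 + d)*(-2 + d) (f(d) = (d - 4)*(d - 2) = (-4 + d)*(-2 + d))
N(n, L) = 5 + n
l*N(-20, f(4)) = 10*(5 - 20) = 10*(-15) = -150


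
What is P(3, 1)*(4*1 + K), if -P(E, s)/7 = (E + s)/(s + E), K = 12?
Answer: -112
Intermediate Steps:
P(E, s) = -7 (P(E, s) = -7*(E + s)/(s + E) = -7*(E + s)/(E + s) = -7*1 = -7)
P(3, 1)*(4*1 + K) = -7*(4*1 + 12) = -7*(4 + 12) = -7*16 = -112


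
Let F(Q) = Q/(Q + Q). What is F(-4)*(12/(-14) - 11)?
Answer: -83/14 ≈ -5.9286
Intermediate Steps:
F(Q) = ½ (F(Q) = Q/((2*Q)) = Q*(1/(2*Q)) = ½)
F(-4)*(12/(-14) - 11) = (12/(-14) - 11)/2 = (12*(-1/14) - 11)/2 = (-6/7 - 11)/2 = (½)*(-83/7) = -83/14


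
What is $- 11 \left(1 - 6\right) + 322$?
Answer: $377$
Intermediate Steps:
$- 11 \left(1 - 6\right) + 322 = \left(-11\right) \left(-5\right) + 322 = 55 + 322 = 377$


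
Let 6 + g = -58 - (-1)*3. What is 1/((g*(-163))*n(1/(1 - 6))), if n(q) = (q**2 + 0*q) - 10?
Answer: -25/2475807 ≈ -1.0098e-5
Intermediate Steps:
n(q) = -10 + q**2 (n(q) = (q**2 + 0) - 10 = q**2 - 10 = -10 + q**2)
g = -61 (g = -6 + (-58 - (-1)*3) = -6 + (-58 - 1*(-3)) = -6 + (-58 + 3) = -6 - 55 = -61)
1/((g*(-163))*n(1/(1 - 6))) = 1/((-61*(-163))*(-10 + (1/(1 - 6))**2)) = 1/(9943*(-10 + (1/(-5))**2)) = 1/(9943*(-10 + (-1/5)**2)) = 1/(9943*(-10 + 1/25)) = 1/(9943*(-249/25)) = 1/(-2475807/25) = -25/2475807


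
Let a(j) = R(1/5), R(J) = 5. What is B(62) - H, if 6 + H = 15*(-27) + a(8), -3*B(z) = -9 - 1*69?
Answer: 432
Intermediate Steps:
B(z) = 26 (B(z) = -(-9 - 1*69)/3 = -(-9 - 69)/3 = -⅓*(-78) = 26)
a(j) = 5
H = -406 (H = -6 + (15*(-27) + 5) = -6 + (-405 + 5) = -6 - 400 = -406)
B(62) - H = 26 - 1*(-406) = 26 + 406 = 432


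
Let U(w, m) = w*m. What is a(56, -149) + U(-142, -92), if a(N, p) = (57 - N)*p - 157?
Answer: 12758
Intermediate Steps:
U(w, m) = m*w
a(N, p) = -157 + p*(57 - N) (a(N, p) = p*(57 - N) - 157 = -157 + p*(57 - N))
a(56, -149) + U(-142, -92) = (-157 + 57*(-149) - 1*56*(-149)) - 92*(-142) = (-157 - 8493 + 8344) + 13064 = -306 + 13064 = 12758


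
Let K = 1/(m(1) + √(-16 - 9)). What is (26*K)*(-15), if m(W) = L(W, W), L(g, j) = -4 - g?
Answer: 39 + 39*I ≈ 39.0 + 39.0*I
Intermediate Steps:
m(W) = -4 - W
K = (-5 - 5*I)/50 (K = 1/((-4 - 1*1) + √(-16 - 9)) = 1/((-4 - 1) + √(-25)) = 1/(-5 + 5*I) = (-5 - 5*I)/50 ≈ -0.1 - 0.1*I)
(26*K)*(-15) = (26*(-⅒ - I/10))*(-15) = (-13/5 - 13*I/5)*(-15) = 39 + 39*I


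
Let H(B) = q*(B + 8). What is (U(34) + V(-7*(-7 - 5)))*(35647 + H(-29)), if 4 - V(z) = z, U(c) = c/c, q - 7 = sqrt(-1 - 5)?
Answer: -2804500 + 1659*I*sqrt(6) ≈ -2.8045e+6 + 4063.7*I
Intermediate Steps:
q = 7 + I*sqrt(6) (q = 7 + sqrt(-1 - 5) = 7 + sqrt(-6) = 7 + I*sqrt(6) ≈ 7.0 + 2.4495*I)
U(c) = 1
V(z) = 4 - z
H(B) = (7 + I*sqrt(6))*(8 + B) (H(B) = (7 + I*sqrt(6))*(B + 8) = (7 + I*sqrt(6))*(8 + B))
(U(34) + V(-7*(-7 - 5)))*(35647 + H(-29)) = (1 + (4 - (-7)*(-7 - 5)))*(35647 + (7 + I*sqrt(6))*(8 - 29)) = (1 + (4 - (-7)*(-12)))*(35647 + (7 + I*sqrt(6))*(-21)) = (1 + (4 - 1*84))*(35647 + (-147 - 21*I*sqrt(6))) = (1 + (4 - 84))*(35500 - 21*I*sqrt(6)) = (1 - 80)*(35500 - 21*I*sqrt(6)) = -79*(35500 - 21*I*sqrt(6)) = -2804500 + 1659*I*sqrt(6)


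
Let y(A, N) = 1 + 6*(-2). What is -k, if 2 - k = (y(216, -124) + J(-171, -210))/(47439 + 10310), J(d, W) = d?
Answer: -115680/57749 ≈ -2.0032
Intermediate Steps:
y(A, N) = -11 (y(A, N) = 1 - 12 = -11)
k = 115680/57749 (k = 2 - (-11 - 171)/(47439 + 10310) = 2 - (-182)/57749 = 2 - 1*(-182/57749) = 2 + 182/57749 = 115680/57749 ≈ 2.0032)
-k = -1*115680/57749 = -115680/57749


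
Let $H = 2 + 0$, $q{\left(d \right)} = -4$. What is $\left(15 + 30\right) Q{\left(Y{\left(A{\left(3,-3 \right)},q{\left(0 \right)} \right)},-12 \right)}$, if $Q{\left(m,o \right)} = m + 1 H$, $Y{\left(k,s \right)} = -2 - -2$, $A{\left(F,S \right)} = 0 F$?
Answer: $90$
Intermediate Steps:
$A{\left(F,S \right)} = 0$
$Y{\left(k,s \right)} = 0$ ($Y{\left(k,s \right)} = -2 + 2 = 0$)
$H = 2$
$Q{\left(m,o \right)} = 2 + m$ ($Q{\left(m,o \right)} = m + 1 \cdot 2 = m + 2 = 2 + m$)
$\left(15 + 30\right) Q{\left(Y{\left(A{\left(3,-3 \right)},q{\left(0 \right)} \right)},-12 \right)} = \left(15 + 30\right) \left(2 + 0\right) = 45 \cdot 2 = 90$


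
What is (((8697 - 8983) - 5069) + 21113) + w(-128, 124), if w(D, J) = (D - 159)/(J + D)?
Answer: 63319/4 ≈ 15830.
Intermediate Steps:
w(D, J) = (-159 + D)/(D + J)
(((8697 - 8983) - 5069) + 21113) + w(-128, 124) = (((8697 - 8983) - 5069) + 21113) + (-159 - 128)/(-128 + 124) = ((-286 - 5069) + 21113) - 287/(-4) = (-5355 + 21113) - ¼*(-287) = 15758 + 287/4 = 63319/4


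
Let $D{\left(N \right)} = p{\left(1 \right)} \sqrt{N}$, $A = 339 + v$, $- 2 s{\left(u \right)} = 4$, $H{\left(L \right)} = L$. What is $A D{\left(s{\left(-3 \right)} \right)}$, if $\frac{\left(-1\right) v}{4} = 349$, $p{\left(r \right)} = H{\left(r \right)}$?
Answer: $- 1057 i \sqrt{2} \approx - 1494.8 i$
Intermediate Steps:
$s{\left(u \right)} = -2$ ($s{\left(u \right)} = \left(- \frac{1}{2}\right) 4 = -2$)
$p{\left(r \right)} = r$
$v = -1396$ ($v = \left(-4\right) 349 = -1396$)
$A = -1057$ ($A = 339 - 1396 = -1057$)
$D{\left(N \right)} = \sqrt{N}$ ($D{\left(N \right)} = 1 \sqrt{N} = \sqrt{N}$)
$A D{\left(s{\left(-3 \right)} \right)} = - 1057 \sqrt{-2} = - 1057 i \sqrt{2}$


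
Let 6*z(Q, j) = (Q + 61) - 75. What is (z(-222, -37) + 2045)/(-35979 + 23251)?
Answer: -6017/38184 ≈ -0.15758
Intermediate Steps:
z(Q, j) = -7/3 + Q/6 (z(Q, j) = ((Q + 61) - 75)/6 = ((61 + Q) - 75)/6 = (-14 + Q)/6 = -7/3 + Q/6)
(z(-222, -37) + 2045)/(-35979 + 23251) = ((-7/3 + (⅙)*(-222)) + 2045)/(-35979 + 23251) = ((-7/3 - 37) + 2045)/(-12728) = (-118/3 + 2045)*(-1/12728) = (6017/3)*(-1/12728) = -6017/38184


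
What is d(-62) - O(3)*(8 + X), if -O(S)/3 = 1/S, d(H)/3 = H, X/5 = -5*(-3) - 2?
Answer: -113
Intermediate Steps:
X = 65 (X = 5*(-5*(-3) - 2) = 5*(15 - 2) = 5*13 = 65)
d(H) = 3*H
O(S) = -3/S
d(-62) - O(3)*(8 + X) = 3*(-62) - (-3/3)*(8 + 65) = -186 - (-3*⅓)*73 = -186 - (-1)*73 = -186 - 1*(-73) = -186 + 73 = -113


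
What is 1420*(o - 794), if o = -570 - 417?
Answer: -2529020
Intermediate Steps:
o = -987
1420*(o - 794) = 1420*(-987 - 794) = 1420*(-1781) = -2529020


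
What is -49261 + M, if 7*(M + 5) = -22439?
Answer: -367301/7 ≈ -52472.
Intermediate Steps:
M = -22474/7 (M = -5 + (⅐)*(-22439) = -5 - 22439/7 = -22474/7 ≈ -3210.6)
-49261 + M = -49261 - 22474/7 = -367301/7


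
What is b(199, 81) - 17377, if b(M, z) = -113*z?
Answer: -26530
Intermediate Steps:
b(199, 81) - 17377 = -113*81 - 17377 = -9153 - 17377 = -26530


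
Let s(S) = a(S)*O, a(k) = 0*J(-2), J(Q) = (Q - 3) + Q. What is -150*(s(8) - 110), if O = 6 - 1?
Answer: 16500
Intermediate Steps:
J(Q) = -3 + 2*Q (J(Q) = (-3 + Q) + Q = -3 + 2*Q)
a(k) = 0 (a(k) = 0*(-3 + 2*(-2)) = 0*(-3 - 4) = 0*(-7) = 0)
O = 5
s(S) = 0 (s(S) = 0*5 = 0)
-150*(s(8) - 110) = -150*(0 - 110) = -150*(-110) = 16500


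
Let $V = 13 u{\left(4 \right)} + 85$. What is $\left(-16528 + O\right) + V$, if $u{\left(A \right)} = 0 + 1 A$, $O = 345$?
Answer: $-16046$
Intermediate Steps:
$u{\left(A \right)} = A$ ($u{\left(A \right)} = 0 + A = A$)
$V = 137$ ($V = 13 \cdot 4 + 85 = 52 + 85 = 137$)
$\left(-16528 + O\right) + V = \left(-16528 + 345\right) + 137 = -16183 + 137 = -16046$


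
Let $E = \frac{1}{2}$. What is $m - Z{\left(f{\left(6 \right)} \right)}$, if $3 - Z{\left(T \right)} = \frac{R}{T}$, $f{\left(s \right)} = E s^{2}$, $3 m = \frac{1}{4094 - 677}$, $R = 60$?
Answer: $\frac{3418}{10251} \approx 0.33343$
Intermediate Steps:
$E = \frac{1}{2} \approx 0.5$
$m = \frac{1}{10251}$ ($m = \frac{1}{3 \left(4094 - 677\right)} = \frac{1}{3 \cdot 3417} = \frac{1}{3} \cdot \frac{1}{3417} = \frac{1}{10251} \approx 9.7551 \cdot 10^{-5}$)
$f{\left(s \right)} = \frac{s^{2}}{2}$
$Z{\left(T \right)} = 3 - \frac{60}{T}$
$m - Z{\left(f{\left(6 \right)} \right)} = \frac{1}{10251} - \left(3 - \frac{60}{\frac{1}{2} \cdot 6^{2}}\right) = \frac{1}{10251} - \left(3 - \frac{60}{\frac{1}{2} \cdot 36}\right) = \frac{1}{10251} - \left(3 - \frac{60}{18}\right) = \frac{1}{10251} - \left(3 - \frac{10}{3}\right) = \frac{1}{10251} - - \frac{1}{3} = \frac{1}{10251} + \frac{1}{3} = \frac{3418}{10251}$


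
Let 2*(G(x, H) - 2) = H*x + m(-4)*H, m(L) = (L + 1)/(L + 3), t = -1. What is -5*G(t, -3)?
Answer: 5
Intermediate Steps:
m(L) = (1 + L)/(3 + L)
G(x, H) = 2 + 3*H/2 + H*x/2 (G(x, H) = 2 + (H*x + ((1 - 4)/(3 - 4))*H)/2 = 2 + (H*x + (-3/(-1))*H)/2 = 2 + (H*x + (-1*(-3))*H)/2 = 2 + (H*x + 3*H)/2 = 2 + (3*H + H*x)/2 = 2 + (3*H/2 + H*x/2) = 2 + 3*H/2 + H*x/2)
-5*G(t, -3) = -5*(2 + (3/2)*(-3) + (½)*(-3)*(-1)) = -5*(2 - 9/2 + 3/2) = -5*(-1) = 5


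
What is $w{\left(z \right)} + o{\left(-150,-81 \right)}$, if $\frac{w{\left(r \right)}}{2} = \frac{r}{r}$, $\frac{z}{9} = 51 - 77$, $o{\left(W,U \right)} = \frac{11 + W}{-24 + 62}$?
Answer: $- \frac{63}{38} \approx -1.6579$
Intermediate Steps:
$o{\left(W,U \right)} = \frac{11}{38} + \frac{W}{38}$ ($o{\left(W,U \right)} = \frac{11 + W}{38} = \left(11 + W\right) \frac{1}{38} = \frac{11}{38} + \frac{W}{38}$)
$z = -234$ ($z = 9 \left(51 - 77\right) = 9 \left(-26\right) = -234$)
$w{\left(r \right)} = 2$ ($w{\left(r \right)} = 2 \frac{r}{r} = 2 \cdot 1 = 2$)
$w{\left(z \right)} + o{\left(-150,-81 \right)} = 2 + \left(\frac{11}{38} + \frac{1}{38} \left(-150\right)\right) = 2 + \left(\frac{11}{38} - \frac{75}{19}\right) = 2 - \frac{139}{38} = - \frac{63}{38}$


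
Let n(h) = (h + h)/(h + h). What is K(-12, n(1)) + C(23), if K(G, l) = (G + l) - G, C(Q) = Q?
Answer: 24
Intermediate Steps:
n(h) = 1 (n(h) = (2*h)/((2*h)) = (2*h)*(1/(2*h)) = 1)
K(G, l) = l
K(-12, n(1)) + C(23) = 1 + 23 = 24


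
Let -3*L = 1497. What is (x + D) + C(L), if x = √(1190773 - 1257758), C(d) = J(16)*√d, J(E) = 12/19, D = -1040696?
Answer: -1040696 + I*√66985 + 12*I*√499/19 ≈ -1.0407e+6 + 272.92*I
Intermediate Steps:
L = -499 (L = -⅓*1497 = -499)
J(E) = 12/19 (J(E) = 12*(1/19) = 12/19)
C(d) = 12*√d/19
x = I*√66985 (x = √(-66985) = I*√66985 ≈ 258.81*I)
(x + D) + C(L) = (I*√66985 - 1040696) + 12*√(-499)/19 = (-1040696 + I*√66985) + 12*(I*√499)/19 = (-1040696 + I*√66985) + 12*I*√499/19 = -1040696 + I*√66985 + 12*I*√499/19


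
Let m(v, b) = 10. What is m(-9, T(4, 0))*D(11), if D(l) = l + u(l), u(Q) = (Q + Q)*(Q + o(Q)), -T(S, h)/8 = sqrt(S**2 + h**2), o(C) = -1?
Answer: 2310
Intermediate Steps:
T(S, h) = -8*sqrt(S**2 + h**2)
u(Q) = 2*Q*(-1 + Q) (u(Q) = (Q + Q)*(Q - 1) = (2*Q)*(-1 + Q) = 2*Q*(-1 + Q))
D(l) = l + 2*l*(-1 + l)
m(-9, T(4, 0))*D(11) = 10*(11*(-1 + 2*11)) = 10*(11*(-1 + 22)) = 10*(11*21) = 10*231 = 2310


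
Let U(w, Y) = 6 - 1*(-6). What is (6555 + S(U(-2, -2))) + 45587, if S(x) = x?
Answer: 52154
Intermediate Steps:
U(w, Y) = 12 (U(w, Y) = 6 + 6 = 12)
(6555 + S(U(-2, -2))) + 45587 = (6555 + 12) + 45587 = 6567 + 45587 = 52154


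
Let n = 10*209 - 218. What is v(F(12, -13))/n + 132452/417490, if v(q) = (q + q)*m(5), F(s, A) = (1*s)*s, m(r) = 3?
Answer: 2113408/2713685 ≈ 0.77880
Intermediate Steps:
F(s, A) = s**2 (F(s, A) = s*s = s**2)
v(q) = 6*q (v(q) = (q + q)*3 = (2*q)*3 = 6*q)
n = 1872 (n = 2090 - 218 = 1872)
v(F(12, -13))/n + 132452/417490 = (6*12**2)/1872 + 132452/417490 = (6*144)*(1/1872) + 132452*(1/417490) = 864*(1/1872) + 66226/208745 = 6/13 + 66226/208745 = 2113408/2713685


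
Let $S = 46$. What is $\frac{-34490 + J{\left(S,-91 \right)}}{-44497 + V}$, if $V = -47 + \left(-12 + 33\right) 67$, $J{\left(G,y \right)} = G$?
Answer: $\frac{34444}{43137} \approx 0.79848$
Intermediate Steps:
$V = 1360$ ($V = -47 + 21 \cdot 67 = -47 + 1407 = 1360$)
$\frac{-34490 + J{\left(S,-91 \right)}}{-44497 + V} = \frac{-34490 + 46}{-44497 + 1360} = - \frac{34444}{-43137} = \left(-34444\right) \left(- \frac{1}{43137}\right) = \frac{34444}{43137}$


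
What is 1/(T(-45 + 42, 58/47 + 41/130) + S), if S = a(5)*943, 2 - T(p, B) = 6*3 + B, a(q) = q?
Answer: 6110/28701423 ≈ 0.00021288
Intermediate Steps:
T(p, B) = -16 - B (T(p, B) = 2 - (6*3 + B) = 2 - (18 + B) = 2 + (-18 - B) = -16 - B)
S = 4715 (S = 5*943 = 4715)
1/(T(-45 + 42, 58/47 + 41/130) + S) = 1/((-16 - (58/47 + 41/130)) + 4715) = 1/((-16 - 1*9467/6110) + 4715) = 1/((-16 - 9467/6110) + 4715) = 1/(-107227/6110 + 4715) = 1/(28701423/6110) = 6110/28701423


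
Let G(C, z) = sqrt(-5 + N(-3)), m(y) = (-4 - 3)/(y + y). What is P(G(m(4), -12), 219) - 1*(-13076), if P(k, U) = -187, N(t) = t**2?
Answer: 12889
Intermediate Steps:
m(y) = -7/(2*y) (m(y) = -7*1/(2*y) = -7/(2*y))
G(C, z) = 2 (G(C, z) = sqrt(-5 + (-3)**2) = sqrt(-5 + 9) = sqrt(4) = 2)
P(G(m(4), -12), 219) - 1*(-13076) = -187 - 1*(-13076) = -187 + 13076 = 12889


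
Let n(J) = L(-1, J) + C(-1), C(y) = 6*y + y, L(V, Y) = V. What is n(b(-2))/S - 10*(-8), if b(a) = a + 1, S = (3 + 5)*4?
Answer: 319/4 ≈ 79.750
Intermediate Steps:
S = 32 (S = 8*4 = 32)
b(a) = 1 + a
C(y) = 7*y
n(J) = -8 (n(J) = -1 + 7*(-1) = -1 - 7 = -8)
n(b(-2))/S - 10*(-8) = -8/32 - 10*(-8) = -8*1/32 + 80 = -¼ + 80 = 319/4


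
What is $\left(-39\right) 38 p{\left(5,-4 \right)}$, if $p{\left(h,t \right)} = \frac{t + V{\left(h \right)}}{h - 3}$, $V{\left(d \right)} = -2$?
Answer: $4446$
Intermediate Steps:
$p{\left(h,t \right)} = \frac{-2 + t}{-3 + h}$ ($p{\left(h,t \right)} = \frac{t - 2}{h - 3} = \frac{-2 + t}{-3 + h}$)
$\left(-39\right) 38 p{\left(5,-4 \right)} = \left(-39\right) 38 \frac{-2 - 4}{-3 + 5} = - 1482 \cdot \frac{1}{2} \left(-6\right) = \left(-1482\right) \left(-3\right) = 4446$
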